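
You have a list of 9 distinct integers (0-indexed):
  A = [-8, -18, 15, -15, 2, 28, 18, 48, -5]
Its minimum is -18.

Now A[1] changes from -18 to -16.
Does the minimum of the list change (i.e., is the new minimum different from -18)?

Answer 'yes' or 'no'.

Answer: yes

Derivation:
Old min = -18
Change: A[1] -18 -> -16
Changed element was the min; new min must be rechecked.
New min = -16; changed? yes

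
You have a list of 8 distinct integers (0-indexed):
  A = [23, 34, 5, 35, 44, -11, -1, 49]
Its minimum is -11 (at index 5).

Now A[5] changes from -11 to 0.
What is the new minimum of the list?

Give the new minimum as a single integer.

Old min = -11 (at index 5)
Change: A[5] -11 -> 0
Changed element WAS the min. Need to check: is 0 still <= all others?
  Min of remaining elements: -1
  New min = min(0, -1) = -1

Answer: -1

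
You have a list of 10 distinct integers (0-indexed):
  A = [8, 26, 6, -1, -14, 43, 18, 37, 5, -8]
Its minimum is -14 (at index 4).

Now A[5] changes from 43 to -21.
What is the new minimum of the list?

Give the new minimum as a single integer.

Answer: -21

Derivation:
Old min = -14 (at index 4)
Change: A[5] 43 -> -21
Changed element was NOT the old min.
  New min = min(old_min, new_val) = min(-14, -21) = -21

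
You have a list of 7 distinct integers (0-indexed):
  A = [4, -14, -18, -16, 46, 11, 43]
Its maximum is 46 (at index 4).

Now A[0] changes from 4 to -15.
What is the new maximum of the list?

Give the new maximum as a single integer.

Answer: 46

Derivation:
Old max = 46 (at index 4)
Change: A[0] 4 -> -15
Changed element was NOT the old max.
  New max = max(old_max, new_val) = max(46, -15) = 46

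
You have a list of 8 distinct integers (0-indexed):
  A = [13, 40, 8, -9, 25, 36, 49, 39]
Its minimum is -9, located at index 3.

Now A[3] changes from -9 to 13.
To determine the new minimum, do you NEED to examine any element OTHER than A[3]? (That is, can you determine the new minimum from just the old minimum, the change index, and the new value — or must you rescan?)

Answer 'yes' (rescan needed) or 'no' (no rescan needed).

Old min = -9 at index 3
Change at index 3: -9 -> 13
Index 3 WAS the min and new value 13 > old min -9. Must rescan other elements to find the new min.
Needs rescan: yes

Answer: yes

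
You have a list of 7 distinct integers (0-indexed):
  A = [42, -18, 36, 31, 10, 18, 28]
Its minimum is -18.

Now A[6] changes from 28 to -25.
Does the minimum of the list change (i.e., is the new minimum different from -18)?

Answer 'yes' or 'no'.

Answer: yes

Derivation:
Old min = -18
Change: A[6] 28 -> -25
Changed element was NOT the min; min changes only if -25 < -18.
New min = -25; changed? yes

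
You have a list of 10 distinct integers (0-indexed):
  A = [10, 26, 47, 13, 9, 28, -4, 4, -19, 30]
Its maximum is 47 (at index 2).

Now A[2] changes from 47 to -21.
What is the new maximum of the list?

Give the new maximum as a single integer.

Old max = 47 (at index 2)
Change: A[2] 47 -> -21
Changed element WAS the max -> may need rescan.
  Max of remaining elements: 30
  New max = max(-21, 30) = 30

Answer: 30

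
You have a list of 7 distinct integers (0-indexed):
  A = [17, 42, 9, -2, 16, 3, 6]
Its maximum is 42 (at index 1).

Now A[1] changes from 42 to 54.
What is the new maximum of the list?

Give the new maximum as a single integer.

Old max = 42 (at index 1)
Change: A[1] 42 -> 54
Changed element WAS the max -> may need rescan.
  Max of remaining elements: 17
  New max = max(54, 17) = 54

Answer: 54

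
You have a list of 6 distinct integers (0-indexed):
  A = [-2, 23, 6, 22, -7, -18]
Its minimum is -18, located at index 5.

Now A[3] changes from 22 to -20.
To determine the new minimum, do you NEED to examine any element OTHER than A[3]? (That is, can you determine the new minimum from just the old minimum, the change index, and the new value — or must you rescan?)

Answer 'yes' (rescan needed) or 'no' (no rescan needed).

Old min = -18 at index 5
Change at index 3: 22 -> -20
Index 3 was NOT the min. New min = min(-18, -20). No rescan of other elements needed.
Needs rescan: no

Answer: no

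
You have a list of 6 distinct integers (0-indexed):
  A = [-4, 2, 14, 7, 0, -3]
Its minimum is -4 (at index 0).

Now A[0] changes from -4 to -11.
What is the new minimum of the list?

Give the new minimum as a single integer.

Old min = -4 (at index 0)
Change: A[0] -4 -> -11
Changed element WAS the min. Need to check: is -11 still <= all others?
  Min of remaining elements: -3
  New min = min(-11, -3) = -11

Answer: -11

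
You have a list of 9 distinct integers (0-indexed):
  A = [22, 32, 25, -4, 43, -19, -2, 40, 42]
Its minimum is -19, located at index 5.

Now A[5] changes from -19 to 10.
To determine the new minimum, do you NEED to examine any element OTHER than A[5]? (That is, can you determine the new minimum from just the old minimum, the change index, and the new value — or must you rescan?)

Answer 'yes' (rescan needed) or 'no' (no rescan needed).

Old min = -19 at index 5
Change at index 5: -19 -> 10
Index 5 WAS the min and new value 10 > old min -19. Must rescan other elements to find the new min.
Needs rescan: yes

Answer: yes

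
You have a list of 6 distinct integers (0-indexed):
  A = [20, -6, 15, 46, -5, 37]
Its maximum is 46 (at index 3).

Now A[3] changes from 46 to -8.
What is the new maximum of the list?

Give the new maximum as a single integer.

Answer: 37

Derivation:
Old max = 46 (at index 3)
Change: A[3] 46 -> -8
Changed element WAS the max -> may need rescan.
  Max of remaining elements: 37
  New max = max(-8, 37) = 37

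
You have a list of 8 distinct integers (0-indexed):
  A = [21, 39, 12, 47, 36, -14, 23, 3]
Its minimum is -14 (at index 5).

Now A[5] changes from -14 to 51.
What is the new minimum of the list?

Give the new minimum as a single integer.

Answer: 3

Derivation:
Old min = -14 (at index 5)
Change: A[5] -14 -> 51
Changed element WAS the min. Need to check: is 51 still <= all others?
  Min of remaining elements: 3
  New min = min(51, 3) = 3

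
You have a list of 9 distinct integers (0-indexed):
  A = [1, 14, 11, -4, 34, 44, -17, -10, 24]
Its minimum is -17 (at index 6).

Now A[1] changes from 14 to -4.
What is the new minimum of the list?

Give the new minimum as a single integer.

Old min = -17 (at index 6)
Change: A[1] 14 -> -4
Changed element was NOT the old min.
  New min = min(old_min, new_val) = min(-17, -4) = -17

Answer: -17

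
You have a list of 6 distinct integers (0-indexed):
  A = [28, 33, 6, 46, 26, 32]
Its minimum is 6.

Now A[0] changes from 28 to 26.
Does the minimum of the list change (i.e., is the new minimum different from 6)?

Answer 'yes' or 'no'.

Old min = 6
Change: A[0] 28 -> 26
Changed element was NOT the min; min changes only if 26 < 6.
New min = 6; changed? no

Answer: no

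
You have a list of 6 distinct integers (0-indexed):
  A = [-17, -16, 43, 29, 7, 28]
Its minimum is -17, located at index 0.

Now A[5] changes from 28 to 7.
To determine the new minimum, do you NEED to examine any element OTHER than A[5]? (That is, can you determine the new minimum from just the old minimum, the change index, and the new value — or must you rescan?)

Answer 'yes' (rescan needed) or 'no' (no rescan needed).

Answer: no

Derivation:
Old min = -17 at index 0
Change at index 5: 28 -> 7
Index 5 was NOT the min. New min = min(-17, 7). No rescan of other elements needed.
Needs rescan: no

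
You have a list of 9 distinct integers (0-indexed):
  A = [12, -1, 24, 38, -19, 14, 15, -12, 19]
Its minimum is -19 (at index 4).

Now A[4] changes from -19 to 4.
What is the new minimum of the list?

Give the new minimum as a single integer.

Answer: -12

Derivation:
Old min = -19 (at index 4)
Change: A[4] -19 -> 4
Changed element WAS the min. Need to check: is 4 still <= all others?
  Min of remaining elements: -12
  New min = min(4, -12) = -12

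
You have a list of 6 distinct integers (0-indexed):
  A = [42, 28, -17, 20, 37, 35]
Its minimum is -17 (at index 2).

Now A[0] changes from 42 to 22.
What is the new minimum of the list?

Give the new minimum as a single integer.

Answer: -17

Derivation:
Old min = -17 (at index 2)
Change: A[0] 42 -> 22
Changed element was NOT the old min.
  New min = min(old_min, new_val) = min(-17, 22) = -17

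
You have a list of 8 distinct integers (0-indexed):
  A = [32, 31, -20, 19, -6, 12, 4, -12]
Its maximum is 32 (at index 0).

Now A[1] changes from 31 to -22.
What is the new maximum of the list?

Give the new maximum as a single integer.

Old max = 32 (at index 0)
Change: A[1] 31 -> -22
Changed element was NOT the old max.
  New max = max(old_max, new_val) = max(32, -22) = 32

Answer: 32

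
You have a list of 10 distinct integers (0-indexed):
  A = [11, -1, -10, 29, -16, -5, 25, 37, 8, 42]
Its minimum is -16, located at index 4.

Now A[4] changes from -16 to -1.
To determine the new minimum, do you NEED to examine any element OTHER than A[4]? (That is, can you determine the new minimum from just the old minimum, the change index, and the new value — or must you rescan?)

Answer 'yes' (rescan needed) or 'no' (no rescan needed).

Answer: yes

Derivation:
Old min = -16 at index 4
Change at index 4: -16 -> -1
Index 4 WAS the min and new value -1 > old min -16. Must rescan other elements to find the new min.
Needs rescan: yes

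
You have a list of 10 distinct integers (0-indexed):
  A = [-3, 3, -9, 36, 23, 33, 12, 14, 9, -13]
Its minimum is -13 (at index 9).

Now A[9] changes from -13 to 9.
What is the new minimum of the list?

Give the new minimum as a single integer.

Old min = -13 (at index 9)
Change: A[9] -13 -> 9
Changed element WAS the min. Need to check: is 9 still <= all others?
  Min of remaining elements: -9
  New min = min(9, -9) = -9

Answer: -9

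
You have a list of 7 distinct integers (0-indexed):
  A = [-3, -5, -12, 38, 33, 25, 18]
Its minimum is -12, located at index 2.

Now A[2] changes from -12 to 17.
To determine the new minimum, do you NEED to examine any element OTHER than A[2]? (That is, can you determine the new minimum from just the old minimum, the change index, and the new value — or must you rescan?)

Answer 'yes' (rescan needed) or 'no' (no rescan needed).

Old min = -12 at index 2
Change at index 2: -12 -> 17
Index 2 WAS the min and new value 17 > old min -12. Must rescan other elements to find the new min.
Needs rescan: yes

Answer: yes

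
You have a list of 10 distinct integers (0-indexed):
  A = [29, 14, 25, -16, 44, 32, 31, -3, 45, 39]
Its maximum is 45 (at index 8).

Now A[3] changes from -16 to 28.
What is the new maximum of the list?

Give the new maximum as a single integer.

Answer: 45

Derivation:
Old max = 45 (at index 8)
Change: A[3] -16 -> 28
Changed element was NOT the old max.
  New max = max(old_max, new_val) = max(45, 28) = 45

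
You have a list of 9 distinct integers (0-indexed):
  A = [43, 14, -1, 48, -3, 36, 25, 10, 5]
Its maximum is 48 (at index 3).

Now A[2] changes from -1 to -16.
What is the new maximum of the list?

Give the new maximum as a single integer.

Answer: 48

Derivation:
Old max = 48 (at index 3)
Change: A[2] -1 -> -16
Changed element was NOT the old max.
  New max = max(old_max, new_val) = max(48, -16) = 48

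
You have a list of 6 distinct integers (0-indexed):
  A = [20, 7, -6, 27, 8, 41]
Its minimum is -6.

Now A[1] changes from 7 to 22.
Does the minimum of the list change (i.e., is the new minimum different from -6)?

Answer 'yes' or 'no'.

Old min = -6
Change: A[1] 7 -> 22
Changed element was NOT the min; min changes only if 22 < -6.
New min = -6; changed? no

Answer: no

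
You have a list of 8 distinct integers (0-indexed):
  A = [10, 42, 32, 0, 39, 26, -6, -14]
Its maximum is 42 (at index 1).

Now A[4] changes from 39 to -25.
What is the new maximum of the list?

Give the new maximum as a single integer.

Old max = 42 (at index 1)
Change: A[4] 39 -> -25
Changed element was NOT the old max.
  New max = max(old_max, new_val) = max(42, -25) = 42

Answer: 42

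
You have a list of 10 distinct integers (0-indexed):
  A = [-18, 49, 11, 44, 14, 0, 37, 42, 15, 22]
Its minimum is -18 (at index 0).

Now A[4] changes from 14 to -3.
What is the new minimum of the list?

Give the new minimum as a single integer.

Answer: -18

Derivation:
Old min = -18 (at index 0)
Change: A[4] 14 -> -3
Changed element was NOT the old min.
  New min = min(old_min, new_val) = min(-18, -3) = -18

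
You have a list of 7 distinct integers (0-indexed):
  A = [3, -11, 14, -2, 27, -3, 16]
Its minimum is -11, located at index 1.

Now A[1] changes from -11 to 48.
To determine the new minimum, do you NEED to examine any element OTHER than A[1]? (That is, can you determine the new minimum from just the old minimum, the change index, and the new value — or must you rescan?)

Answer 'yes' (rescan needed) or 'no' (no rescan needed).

Answer: yes

Derivation:
Old min = -11 at index 1
Change at index 1: -11 -> 48
Index 1 WAS the min and new value 48 > old min -11. Must rescan other elements to find the new min.
Needs rescan: yes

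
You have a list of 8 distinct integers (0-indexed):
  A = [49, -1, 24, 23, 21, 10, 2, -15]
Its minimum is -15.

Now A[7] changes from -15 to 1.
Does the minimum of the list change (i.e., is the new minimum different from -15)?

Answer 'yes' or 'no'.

Old min = -15
Change: A[7] -15 -> 1
Changed element was the min; new min must be rechecked.
New min = -1; changed? yes

Answer: yes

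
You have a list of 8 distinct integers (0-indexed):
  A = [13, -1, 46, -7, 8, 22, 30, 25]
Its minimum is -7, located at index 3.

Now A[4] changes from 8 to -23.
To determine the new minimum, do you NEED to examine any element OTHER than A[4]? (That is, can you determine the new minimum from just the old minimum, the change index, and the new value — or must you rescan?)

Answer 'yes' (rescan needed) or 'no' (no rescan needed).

Answer: no

Derivation:
Old min = -7 at index 3
Change at index 4: 8 -> -23
Index 4 was NOT the min. New min = min(-7, -23). No rescan of other elements needed.
Needs rescan: no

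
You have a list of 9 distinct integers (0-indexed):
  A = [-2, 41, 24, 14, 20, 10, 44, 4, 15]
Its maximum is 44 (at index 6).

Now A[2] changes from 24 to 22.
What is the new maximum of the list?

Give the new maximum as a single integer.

Old max = 44 (at index 6)
Change: A[2] 24 -> 22
Changed element was NOT the old max.
  New max = max(old_max, new_val) = max(44, 22) = 44

Answer: 44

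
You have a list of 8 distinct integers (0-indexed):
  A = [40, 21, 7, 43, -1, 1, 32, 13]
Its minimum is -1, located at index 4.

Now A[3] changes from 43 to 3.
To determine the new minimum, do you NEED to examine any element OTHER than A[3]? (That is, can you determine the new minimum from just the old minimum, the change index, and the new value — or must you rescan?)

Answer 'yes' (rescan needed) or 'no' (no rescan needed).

Old min = -1 at index 4
Change at index 3: 43 -> 3
Index 3 was NOT the min. New min = min(-1, 3). No rescan of other elements needed.
Needs rescan: no

Answer: no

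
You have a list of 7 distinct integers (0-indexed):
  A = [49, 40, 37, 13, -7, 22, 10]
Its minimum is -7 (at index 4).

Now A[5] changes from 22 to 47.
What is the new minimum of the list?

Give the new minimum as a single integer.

Old min = -7 (at index 4)
Change: A[5] 22 -> 47
Changed element was NOT the old min.
  New min = min(old_min, new_val) = min(-7, 47) = -7

Answer: -7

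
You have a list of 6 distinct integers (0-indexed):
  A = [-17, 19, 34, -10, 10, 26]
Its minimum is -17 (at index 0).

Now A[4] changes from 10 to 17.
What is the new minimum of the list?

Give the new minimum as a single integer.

Answer: -17

Derivation:
Old min = -17 (at index 0)
Change: A[4] 10 -> 17
Changed element was NOT the old min.
  New min = min(old_min, new_val) = min(-17, 17) = -17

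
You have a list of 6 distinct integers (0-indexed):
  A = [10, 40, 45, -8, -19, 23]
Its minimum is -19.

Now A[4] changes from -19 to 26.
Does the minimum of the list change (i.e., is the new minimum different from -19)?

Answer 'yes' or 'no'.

Old min = -19
Change: A[4] -19 -> 26
Changed element was the min; new min must be rechecked.
New min = -8; changed? yes

Answer: yes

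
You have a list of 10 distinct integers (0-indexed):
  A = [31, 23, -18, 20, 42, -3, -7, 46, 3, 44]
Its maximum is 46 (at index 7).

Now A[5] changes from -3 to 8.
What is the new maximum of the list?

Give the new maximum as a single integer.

Old max = 46 (at index 7)
Change: A[5] -3 -> 8
Changed element was NOT the old max.
  New max = max(old_max, new_val) = max(46, 8) = 46

Answer: 46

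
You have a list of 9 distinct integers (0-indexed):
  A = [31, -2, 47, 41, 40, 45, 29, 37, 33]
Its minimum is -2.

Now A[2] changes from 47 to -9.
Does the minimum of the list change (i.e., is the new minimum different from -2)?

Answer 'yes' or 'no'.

Old min = -2
Change: A[2] 47 -> -9
Changed element was NOT the min; min changes only if -9 < -2.
New min = -9; changed? yes

Answer: yes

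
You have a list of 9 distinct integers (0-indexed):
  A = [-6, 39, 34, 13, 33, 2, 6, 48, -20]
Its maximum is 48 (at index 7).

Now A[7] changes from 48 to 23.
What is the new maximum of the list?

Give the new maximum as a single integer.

Answer: 39

Derivation:
Old max = 48 (at index 7)
Change: A[7] 48 -> 23
Changed element WAS the max -> may need rescan.
  Max of remaining elements: 39
  New max = max(23, 39) = 39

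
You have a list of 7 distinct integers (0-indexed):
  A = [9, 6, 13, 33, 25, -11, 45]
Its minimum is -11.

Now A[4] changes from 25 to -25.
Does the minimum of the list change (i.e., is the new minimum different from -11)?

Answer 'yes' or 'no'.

Old min = -11
Change: A[4] 25 -> -25
Changed element was NOT the min; min changes only if -25 < -11.
New min = -25; changed? yes

Answer: yes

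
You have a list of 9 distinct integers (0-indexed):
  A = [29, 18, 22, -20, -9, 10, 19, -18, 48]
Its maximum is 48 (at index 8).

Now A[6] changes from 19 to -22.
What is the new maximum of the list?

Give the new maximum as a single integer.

Old max = 48 (at index 8)
Change: A[6] 19 -> -22
Changed element was NOT the old max.
  New max = max(old_max, new_val) = max(48, -22) = 48

Answer: 48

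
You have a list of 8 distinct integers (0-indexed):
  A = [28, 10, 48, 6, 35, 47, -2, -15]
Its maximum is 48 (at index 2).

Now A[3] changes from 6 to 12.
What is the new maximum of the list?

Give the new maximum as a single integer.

Answer: 48

Derivation:
Old max = 48 (at index 2)
Change: A[3] 6 -> 12
Changed element was NOT the old max.
  New max = max(old_max, new_val) = max(48, 12) = 48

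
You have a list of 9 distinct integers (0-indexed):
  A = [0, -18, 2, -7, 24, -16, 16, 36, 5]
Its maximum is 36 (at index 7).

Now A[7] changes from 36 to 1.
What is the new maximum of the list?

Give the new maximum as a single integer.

Answer: 24

Derivation:
Old max = 36 (at index 7)
Change: A[7] 36 -> 1
Changed element WAS the max -> may need rescan.
  Max of remaining elements: 24
  New max = max(1, 24) = 24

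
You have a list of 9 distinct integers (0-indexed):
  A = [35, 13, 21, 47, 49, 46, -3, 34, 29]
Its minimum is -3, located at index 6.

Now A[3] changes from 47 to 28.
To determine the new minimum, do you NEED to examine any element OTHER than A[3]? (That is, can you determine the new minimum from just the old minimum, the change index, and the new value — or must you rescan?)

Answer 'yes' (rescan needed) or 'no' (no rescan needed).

Answer: no

Derivation:
Old min = -3 at index 6
Change at index 3: 47 -> 28
Index 3 was NOT the min. New min = min(-3, 28). No rescan of other elements needed.
Needs rescan: no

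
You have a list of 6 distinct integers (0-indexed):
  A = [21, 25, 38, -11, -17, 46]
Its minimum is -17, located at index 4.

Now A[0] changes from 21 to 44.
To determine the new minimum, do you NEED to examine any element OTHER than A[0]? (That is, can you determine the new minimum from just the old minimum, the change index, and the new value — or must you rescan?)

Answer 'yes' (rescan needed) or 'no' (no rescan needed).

Answer: no

Derivation:
Old min = -17 at index 4
Change at index 0: 21 -> 44
Index 0 was NOT the min. New min = min(-17, 44). No rescan of other elements needed.
Needs rescan: no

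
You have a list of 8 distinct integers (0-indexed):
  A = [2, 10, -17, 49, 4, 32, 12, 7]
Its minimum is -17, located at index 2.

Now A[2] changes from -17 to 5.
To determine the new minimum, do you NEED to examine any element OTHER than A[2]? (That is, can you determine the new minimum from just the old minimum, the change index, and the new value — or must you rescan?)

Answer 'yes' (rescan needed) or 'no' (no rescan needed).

Answer: yes

Derivation:
Old min = -17 at index 2
Change at index 2: -17 -> 5
Index 2 WAS the min and new value 5 > old min -17. Must rescan other elements to find the new min.
Needs rescan: yes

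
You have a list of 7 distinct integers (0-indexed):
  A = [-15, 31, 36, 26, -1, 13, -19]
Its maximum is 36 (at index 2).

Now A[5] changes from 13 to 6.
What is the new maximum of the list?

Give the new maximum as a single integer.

Old max = 36 (at index 2)
Change: A[5] 13 -> 6
Changed element was NOT the old max.
  New max = max(old_max, new_val) = max(36, 6) = 36

Answer: 36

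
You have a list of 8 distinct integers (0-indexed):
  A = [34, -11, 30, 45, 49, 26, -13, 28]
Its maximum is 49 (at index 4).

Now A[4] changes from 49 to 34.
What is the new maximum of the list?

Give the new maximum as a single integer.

Old max = 49 (at index 4)
Change: A[4] 49 -> 34
Changed element WAS the max -> may need rescan.
  Max of remaining elements: 45
  New max = max(34, 45) = 45

Answer: 45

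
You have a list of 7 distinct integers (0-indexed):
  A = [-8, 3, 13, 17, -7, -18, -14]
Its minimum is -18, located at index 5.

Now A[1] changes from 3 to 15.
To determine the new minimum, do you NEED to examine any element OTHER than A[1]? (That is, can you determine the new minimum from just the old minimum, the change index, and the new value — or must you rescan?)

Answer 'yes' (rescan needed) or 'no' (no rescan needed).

Answer: no

Derivation:
Old min = -18 at index 5
Change at index 1: 3 -> 15
Index 1 was NOT the min. New min = min(-18, 15). No rescan of other elements needed.
Needs rescan: no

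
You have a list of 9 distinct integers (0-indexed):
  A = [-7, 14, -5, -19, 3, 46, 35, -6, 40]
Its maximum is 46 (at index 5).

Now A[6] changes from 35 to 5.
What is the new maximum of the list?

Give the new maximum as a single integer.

Answer: 46

Derivation:
Old max = 46 (at index 5)
Change: A[6] 35 -> 5
Changed element was NOT the old max.
  New max = max(old_max, new_val) = max(46, 5) = 46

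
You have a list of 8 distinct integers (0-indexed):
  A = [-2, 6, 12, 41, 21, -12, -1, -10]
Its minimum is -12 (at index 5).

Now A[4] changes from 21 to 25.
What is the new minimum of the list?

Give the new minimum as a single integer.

Answer: -12

Derivation:
Old min = -12 (at index 5)
Change: A[4] 21 -> 25
Changed element was NOT the old min.
  New min = min(old_min, new_val) = min(-12, 25) = -12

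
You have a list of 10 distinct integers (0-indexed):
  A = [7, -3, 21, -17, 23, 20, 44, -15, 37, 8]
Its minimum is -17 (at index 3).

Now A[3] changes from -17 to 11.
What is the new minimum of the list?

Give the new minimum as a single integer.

Answer: -15

Derivation:
Old min = -17 (at index 3)
Change: A[3] -17 -> 11
Changed element WAS the min. Need to check: is 11 still <= all others?
  Min of remaining elements: -15
  New min = min(11, -15) = -15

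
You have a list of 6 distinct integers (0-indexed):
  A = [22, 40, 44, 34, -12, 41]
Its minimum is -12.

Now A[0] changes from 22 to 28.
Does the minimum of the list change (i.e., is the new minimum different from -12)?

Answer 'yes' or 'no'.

Old min = -12
Change: A[0] 22 -> 28
Changed element was NOT the min; min changes only if 28 < -12.
New min = -12; changed? no

Answer: no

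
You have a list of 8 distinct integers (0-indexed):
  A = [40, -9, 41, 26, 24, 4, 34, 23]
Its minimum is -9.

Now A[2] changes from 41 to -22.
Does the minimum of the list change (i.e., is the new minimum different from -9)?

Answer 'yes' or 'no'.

Answer: yes

Derivation:
Old min = -9
Change: A[2] 41 -> -22
Changed element was NOT the min; min changes only if -22 < -9.
New min = -22; changed? yes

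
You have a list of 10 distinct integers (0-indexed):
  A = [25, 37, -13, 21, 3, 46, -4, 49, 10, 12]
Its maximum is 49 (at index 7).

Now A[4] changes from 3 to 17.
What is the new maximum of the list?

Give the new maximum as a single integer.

Answer: 49

Derivation:
Old max = 49 (at index 7)
Change: A[4] 3 -> 17
Changed element was NOT the old max.
  New max = max(old_max, new_val) = max(49, 17) = 49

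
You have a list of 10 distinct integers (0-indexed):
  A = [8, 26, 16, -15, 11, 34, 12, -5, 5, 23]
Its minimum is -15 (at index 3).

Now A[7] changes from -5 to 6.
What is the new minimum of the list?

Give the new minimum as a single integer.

Old min = -15 (at index 3)
Change: A[7] -5 -> 6
Changed element was NOT the old min.
  New min = min(old_min, new_val) = min(-15, 6) = -15

Answer: -15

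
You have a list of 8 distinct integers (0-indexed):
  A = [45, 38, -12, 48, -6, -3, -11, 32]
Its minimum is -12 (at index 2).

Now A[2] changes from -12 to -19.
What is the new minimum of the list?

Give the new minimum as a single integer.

Answer: -19

Derivation:
Old min = -12 (at index 2)
Change: A[2] -12 -> -19
Changed element WAS the min. Need to check: is -19 still <= all others?
  Min of remaining elements: -11
  New min = min(-19, -11) = -19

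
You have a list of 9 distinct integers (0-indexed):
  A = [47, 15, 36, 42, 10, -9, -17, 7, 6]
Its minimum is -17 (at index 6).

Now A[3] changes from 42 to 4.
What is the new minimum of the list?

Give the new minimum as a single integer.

Old min = -17 (at index 6)
Change: A[3] 42 -> 4
Changed element was NOT the old min.
  New min = min(old_min, new_val) = min(-17, 4) = -17

Answer: -17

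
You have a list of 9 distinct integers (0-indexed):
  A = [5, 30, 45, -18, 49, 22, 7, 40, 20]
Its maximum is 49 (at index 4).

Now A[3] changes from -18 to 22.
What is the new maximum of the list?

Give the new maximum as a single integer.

Old max = 49 (at index 4)
Change: A[3] -18 -> 22
Changed element was NOT the old max.
  New max = max(old_max, new_val) = max(49, 22) = 49

Answer: 49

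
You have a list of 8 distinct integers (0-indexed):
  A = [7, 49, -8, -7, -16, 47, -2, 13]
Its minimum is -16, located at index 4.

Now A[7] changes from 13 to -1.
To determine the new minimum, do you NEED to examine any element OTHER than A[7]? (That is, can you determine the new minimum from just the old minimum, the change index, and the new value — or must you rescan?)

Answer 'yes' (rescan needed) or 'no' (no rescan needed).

Old min = -16 at index 4
Change at index 7: 13 -> -1
Index 7 was NOT the min. New min = min(-16, -1). No rescan of other elements needed.
Needs rescan: no

Answer: no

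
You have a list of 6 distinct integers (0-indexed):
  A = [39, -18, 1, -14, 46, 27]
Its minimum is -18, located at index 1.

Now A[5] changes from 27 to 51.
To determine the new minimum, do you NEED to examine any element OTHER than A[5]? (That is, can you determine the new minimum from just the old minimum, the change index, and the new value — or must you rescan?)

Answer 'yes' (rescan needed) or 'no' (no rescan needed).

Old min = -18 at index 1
Change at index 5: 27 -> 51
Index 5 was NOT the min. New min = min(-18, 51). No rescan of other elements needed.
Needs rescan: no

Answer: no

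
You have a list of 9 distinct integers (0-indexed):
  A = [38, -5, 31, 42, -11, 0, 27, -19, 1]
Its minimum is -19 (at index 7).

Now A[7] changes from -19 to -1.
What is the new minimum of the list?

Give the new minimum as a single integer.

Old min = -19 (at index 7)
Change: A[7] -19 -> -1
Changed element WAS the min. Need to check: is -1 still <= all others?
  Min of remaining elements: -11
  New min = min(-1, -11) = -11

Answer: -11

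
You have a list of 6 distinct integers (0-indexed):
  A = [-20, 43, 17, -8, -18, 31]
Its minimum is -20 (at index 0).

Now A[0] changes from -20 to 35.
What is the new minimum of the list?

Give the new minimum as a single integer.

Answer: -18

Derivation:
Old min = -20 (at index 0)
Change: A[0] -20 -> 35
Changed element WAS the min. Need to check: is 35 still <= all others?
  Min of remaining elements: -18
  New min = min(35, -18) = -18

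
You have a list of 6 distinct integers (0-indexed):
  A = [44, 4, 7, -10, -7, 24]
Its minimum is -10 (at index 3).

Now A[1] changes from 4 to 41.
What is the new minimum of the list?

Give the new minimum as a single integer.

Old min = -10 (at index 3)
Change: A[1] 4 -> 41
Changed element was NOT the old min.
  New min = min(old_min, new_val) = min(-10, 41) = -10

Answer: -10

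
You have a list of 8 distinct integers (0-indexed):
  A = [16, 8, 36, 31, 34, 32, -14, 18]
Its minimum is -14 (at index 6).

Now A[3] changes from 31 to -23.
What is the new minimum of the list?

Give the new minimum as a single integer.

Answer: -23

Derivation:
Old min = -14 (at index 6)
Change: A[3] 31 -> -23
Changed element was NOT the old min.
  New min = min(old_min, new_val) = min(-14, -23) = -23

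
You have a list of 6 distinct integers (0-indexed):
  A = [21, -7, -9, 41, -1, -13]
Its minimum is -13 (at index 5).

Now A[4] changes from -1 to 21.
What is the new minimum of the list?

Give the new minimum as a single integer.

Old min = -13 (at index 5)
Change: A[4] -1 -> 21
Changed element was NOT the old min.
  New min = min(old_min, new_val) = min(-13, 21) = -13

Answer: -13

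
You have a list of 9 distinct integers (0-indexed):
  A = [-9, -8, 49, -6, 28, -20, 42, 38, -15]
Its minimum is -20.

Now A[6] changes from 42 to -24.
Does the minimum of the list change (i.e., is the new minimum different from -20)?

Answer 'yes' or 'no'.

Answer: yes

Derivation:
Old min = -20
Change: A[6] 42 -> -24
Changed element was NOT the min; min changes only if -24 < -20.
New min = -24; changed? yes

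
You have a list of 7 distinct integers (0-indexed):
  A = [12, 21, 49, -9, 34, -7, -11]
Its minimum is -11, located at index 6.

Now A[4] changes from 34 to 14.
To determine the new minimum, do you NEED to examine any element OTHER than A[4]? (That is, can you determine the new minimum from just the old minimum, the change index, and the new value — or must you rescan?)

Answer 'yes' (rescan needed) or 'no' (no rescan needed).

Answer: no

Derivation:
Old min = -11 at index 6
Change at index 4: 34 -> 14
Index 4 was NOT the min. New min = min(-11, 14). No rescan of other elements needed.
Needs rescan: no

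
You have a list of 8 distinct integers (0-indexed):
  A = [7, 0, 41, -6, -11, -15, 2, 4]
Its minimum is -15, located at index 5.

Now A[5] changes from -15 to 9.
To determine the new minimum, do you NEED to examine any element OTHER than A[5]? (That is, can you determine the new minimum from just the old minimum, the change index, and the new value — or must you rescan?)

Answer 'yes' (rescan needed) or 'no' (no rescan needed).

Answer: yes

Derivation:
Old min = -15 at index 5
Change at index 5: -15 -> 9
Index 5 WAS the min and new value 9 > old min -15. Must rescan other elements to find the new min.
Needs rescan: yes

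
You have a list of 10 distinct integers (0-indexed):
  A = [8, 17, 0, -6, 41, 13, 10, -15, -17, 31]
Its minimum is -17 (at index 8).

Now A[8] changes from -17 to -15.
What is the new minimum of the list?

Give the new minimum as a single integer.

Answer: -15

Derivation:
Old min = -17 (at index 8)
Change: A[8] -17 -> -15
Changed element WAS the min. Need to check: is -15 still <= all others?
  Min of remaining elements: -15
  New min = min(-15, -15) = -15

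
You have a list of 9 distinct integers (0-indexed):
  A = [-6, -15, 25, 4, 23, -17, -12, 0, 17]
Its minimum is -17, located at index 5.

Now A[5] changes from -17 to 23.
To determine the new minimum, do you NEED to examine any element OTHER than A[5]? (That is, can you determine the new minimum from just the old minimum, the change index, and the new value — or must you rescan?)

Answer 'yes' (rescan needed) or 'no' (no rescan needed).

Answer: yes

Derivation:
Old min = -17 at index 5
Change at index 5: -17 -> 23
Index 5 WAS the min and new value 23 > old min -17. Must rescan other elements to find the new min.
Needs rescan: yes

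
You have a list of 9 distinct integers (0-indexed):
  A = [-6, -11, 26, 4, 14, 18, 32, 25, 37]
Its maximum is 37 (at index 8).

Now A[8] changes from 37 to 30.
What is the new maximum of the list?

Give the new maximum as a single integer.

Old max = 37 (at index 8)
Change: A[8] 37 -> 30
Changed element WAS the max -> may need rescan.
  Max of remaining elements: 32
  New max = max(30, 32) = 32

Answer: 32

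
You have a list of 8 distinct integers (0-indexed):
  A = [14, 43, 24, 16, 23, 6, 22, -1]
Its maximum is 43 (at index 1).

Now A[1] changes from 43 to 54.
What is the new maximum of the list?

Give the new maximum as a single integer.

Old max = 43 (at index 1)
Change: A[1] 43 -> 54
Changed element WAS the max -> may need rescan.
  Max of remaining elements: 24
  New max = max(54, 24) = 54

Answer: 54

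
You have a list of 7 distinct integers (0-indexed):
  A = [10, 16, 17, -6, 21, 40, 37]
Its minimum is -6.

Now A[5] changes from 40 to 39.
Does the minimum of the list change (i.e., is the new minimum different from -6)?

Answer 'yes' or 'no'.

Answer: no

Derivation:
Old min = -6
Change: A[5] 40 -> 39
Changed element was NOT the min; min changes only if 39 < -6.
New min = -6; changed? no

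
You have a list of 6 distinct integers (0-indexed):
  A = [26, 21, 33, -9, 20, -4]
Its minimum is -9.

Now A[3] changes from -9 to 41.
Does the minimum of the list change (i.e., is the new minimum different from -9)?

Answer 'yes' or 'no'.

Answer: yes

Derivation:
Old min = -9
Change: A[3] -9 -> 41
Changed element was the min; new min must be rechecked.
New min = -4; changed? yes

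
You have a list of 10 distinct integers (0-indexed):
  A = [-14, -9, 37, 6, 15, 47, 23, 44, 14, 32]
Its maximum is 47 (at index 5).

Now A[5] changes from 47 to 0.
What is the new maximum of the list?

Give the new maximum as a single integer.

Old max = 47 (at index 5)
Change: A[5] 47 -> 0
Changed element WAS the max -> may need rescan.
  Max of remaining elements: 44
  New max = max(0, 44) = 44

Answer: 44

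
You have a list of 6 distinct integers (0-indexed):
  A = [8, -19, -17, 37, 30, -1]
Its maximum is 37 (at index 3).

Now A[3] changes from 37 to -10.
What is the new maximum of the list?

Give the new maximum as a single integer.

Answer: 30

Derivation:
Old max = 37 (at index 3)
Change: A[3] 37 -> -10
Changed element WAS the max -> may need rescan.
  Max of remaining elements: 30
  New max = max(-10, 30) = 30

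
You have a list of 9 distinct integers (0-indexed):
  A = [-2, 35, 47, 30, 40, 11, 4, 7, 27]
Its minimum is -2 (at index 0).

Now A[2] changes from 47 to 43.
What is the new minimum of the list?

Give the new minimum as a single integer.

Answer: -2

Derivation:
Old min = -2 (at index 0)
Change: A[2] 47 -> 43
Changed element was NOT the old min.
  New min = min(old_min, new_val) = min(-2, 43) = -2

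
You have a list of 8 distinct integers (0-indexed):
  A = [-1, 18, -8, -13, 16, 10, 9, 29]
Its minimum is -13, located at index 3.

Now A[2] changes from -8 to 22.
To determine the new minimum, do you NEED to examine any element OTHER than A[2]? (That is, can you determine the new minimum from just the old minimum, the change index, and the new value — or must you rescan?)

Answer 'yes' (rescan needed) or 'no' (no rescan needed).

Old min = -13 at index 3
Change at index 2: -8 -> 22
Index 2 was NOT the min. New min = min(-13, 22). No rescan of other elements needed.
Needs rescan: no

Answer: no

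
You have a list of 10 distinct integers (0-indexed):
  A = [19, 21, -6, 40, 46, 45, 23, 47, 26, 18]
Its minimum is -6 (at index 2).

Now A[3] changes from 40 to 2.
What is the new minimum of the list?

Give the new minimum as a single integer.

Old min = -6 (at index 2)
Change: A[3] 40 -> 2
Changed element was NOT the old min.
  New min = min(old_min, new_val) = min(-6, 2) = -6

Answer: -6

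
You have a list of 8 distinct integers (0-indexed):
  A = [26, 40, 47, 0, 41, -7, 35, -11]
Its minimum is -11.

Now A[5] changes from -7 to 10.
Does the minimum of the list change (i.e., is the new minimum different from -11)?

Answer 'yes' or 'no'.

Old min = -11
Change: A[5] -7 -> 10
Changed element was NOT the min; min changes only if 10 < -11.
New min = -11; changed? no

Answer: no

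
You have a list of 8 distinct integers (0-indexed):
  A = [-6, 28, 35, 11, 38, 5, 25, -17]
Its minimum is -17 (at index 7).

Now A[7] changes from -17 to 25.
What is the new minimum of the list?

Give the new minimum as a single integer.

Old min = -17 (at index 7)
Change: A[7] -17 -> 25
Changed element WAS the min. Need to check: is 25 still <= all others?
  Min of remaining elements: -6
  New min = min(25, -6) = -6

Answer: -6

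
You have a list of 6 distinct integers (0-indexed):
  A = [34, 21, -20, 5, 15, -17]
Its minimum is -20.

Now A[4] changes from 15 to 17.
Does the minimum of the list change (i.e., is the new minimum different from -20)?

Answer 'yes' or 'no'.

Old min = -20
Change: A[4] 15 -> 17
Changed element was NOT the min; min changes only if 17 < -20.
New min = -20; changed? no

Answer: no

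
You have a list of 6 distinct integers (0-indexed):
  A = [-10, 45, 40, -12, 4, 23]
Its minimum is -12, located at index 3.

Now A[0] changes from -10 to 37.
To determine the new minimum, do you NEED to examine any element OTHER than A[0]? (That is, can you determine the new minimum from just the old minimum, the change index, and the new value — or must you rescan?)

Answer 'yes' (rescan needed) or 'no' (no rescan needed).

Old min = -12 at index 3
Change at index 0: -10 -> 37
Index 0 was NOT the min. New min = min(-12, 37). No rescan of other elements needed.
Needs rescan: no

Answer: no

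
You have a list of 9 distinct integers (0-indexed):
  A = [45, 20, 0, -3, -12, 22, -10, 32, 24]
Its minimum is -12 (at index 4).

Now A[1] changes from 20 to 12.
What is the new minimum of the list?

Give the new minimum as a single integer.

Answer: -12

Derivation:
Old min = -12 (at index 4)
Change: A[1] 20 -> 12
Changed element was NOT the old min.
  New min = min(old_min, new_val) = min(-12, 12) = -12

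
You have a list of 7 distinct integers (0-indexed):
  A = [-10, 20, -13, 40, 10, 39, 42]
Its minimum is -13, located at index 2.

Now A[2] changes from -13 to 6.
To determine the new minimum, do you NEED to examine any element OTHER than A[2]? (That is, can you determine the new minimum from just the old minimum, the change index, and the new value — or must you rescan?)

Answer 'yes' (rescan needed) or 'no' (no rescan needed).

Old min = -13 at index 2
Change at index 2: -13 -> 6
Index 2 WAS the min and new value 6 > old min -13. Must rescan other elements to find the new min.
Needs rescan: yes

Answer: yes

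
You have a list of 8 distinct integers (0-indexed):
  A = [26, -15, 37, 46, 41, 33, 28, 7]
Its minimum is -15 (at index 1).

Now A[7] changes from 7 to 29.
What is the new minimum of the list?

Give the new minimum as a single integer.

Answer: -15

Derivation:
Old min = -15 (at index 1)
Change: A[7] 7 -> 29
Changed element was NOT the old min.
  New min = min(old_min, new_val) = min(-15, 29) = -15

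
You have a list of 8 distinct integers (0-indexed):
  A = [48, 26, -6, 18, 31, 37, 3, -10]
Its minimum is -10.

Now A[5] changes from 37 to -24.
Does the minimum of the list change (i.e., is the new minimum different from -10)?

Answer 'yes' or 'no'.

Old min = -10
Change: A[5] 37 -> -24
Changed element was NOT the min; min changes only if -24 < -10.
New min = -24; changed? yes

Answer: yes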